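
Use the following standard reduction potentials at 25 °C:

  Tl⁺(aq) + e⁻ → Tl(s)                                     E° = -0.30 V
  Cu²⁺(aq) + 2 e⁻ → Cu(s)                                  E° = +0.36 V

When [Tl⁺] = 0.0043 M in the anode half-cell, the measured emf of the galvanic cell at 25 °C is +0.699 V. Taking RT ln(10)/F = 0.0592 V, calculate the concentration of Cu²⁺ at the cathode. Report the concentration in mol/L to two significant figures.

Cu²⁺/Cu is the cathode, Tl⁺/Tl the anode: E°cell = +0.66 V, n = 2.
Overall reaction: Cu²⁺(aq) + 2 Tl(s) → Cu(s) + 2 Tl⁺(aq); Q = [Tl⁺]^2/[Cu²⁺]^1.
From E = E° − (0.0592/n) log Q: log Q = (E° − E)·n/0.0592 = (+0.66 − (+0.699))·2/0.0592 = -1.3176.
So 1·log[Cu²⁺] = 2·log(0.0043) − log Q = -4.7331 − (-1.3176) = -3.4155; [Cu²⁺] = 10^(-3.4155) ≈ 0.00038 M.

0.00038 M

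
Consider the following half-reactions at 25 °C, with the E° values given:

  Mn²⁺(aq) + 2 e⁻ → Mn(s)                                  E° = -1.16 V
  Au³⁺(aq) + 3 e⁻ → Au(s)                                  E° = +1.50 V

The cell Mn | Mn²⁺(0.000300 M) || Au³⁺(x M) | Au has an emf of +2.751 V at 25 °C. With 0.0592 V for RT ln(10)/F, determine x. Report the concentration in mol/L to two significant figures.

Au³⁺/Au is the cathode, Mn²⁺/Mn the anode: E°cell = +2.66 V, n = 6.
Overall reaction: 2 Au³⁺(aq) + 3 Mn(s) → 2 Au(s) + 3 Mn²⁺(aq); Q = [Mn²⁺]^3/[Au³⁺]^2.
From E = E° − (0.0592/n) log Q: log Q = (E° − E)·n/0.0592 = (+2.66 − (+2.751))·6/0.0592 = -9.2230.
So 2·log[Au³⁺] = 3·log(0.0003) − log Q = -10.5686 − (-9.2230) = -1.3456; log[Au³⁺] = -1.3456 / 2 = -0.6728; [Au³⁺] = 10^(-0.6728) ≈ 0.21 M.

0.21 M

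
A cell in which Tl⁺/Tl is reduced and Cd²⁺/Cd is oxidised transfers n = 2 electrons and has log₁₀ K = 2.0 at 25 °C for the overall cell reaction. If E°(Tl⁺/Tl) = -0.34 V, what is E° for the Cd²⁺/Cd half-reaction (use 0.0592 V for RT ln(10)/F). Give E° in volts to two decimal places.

E°cell = (0.0592/n)·log K = (0.0592/2)(2.0) = +0.059 V.
Since Tl⁺/Tl is the cathode and Cd²⁺/Cd the anode, E°cell = E°(Tl⁺/Tl) − E°(Cd²⁺/Cd).
So E°(Cd²⁺/Cd) = E°(Tl⁺/Tl) − E°cell = (-0.34) − (+0.059) = -0.40 V.

-0.40 V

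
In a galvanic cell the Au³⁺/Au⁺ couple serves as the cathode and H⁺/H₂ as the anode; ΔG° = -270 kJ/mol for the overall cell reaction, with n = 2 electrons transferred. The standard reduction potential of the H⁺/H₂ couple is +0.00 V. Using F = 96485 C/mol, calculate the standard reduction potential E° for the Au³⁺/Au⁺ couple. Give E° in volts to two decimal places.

E°cell = −ΔG°/(nF) = −(-270×10³)/((2)(96485)) = +1.399 V.
Since Au³⁺/Au⁺ is the cathode and H⁺/H₂ the anode, E°cell = E°(Au³⁺/Au⁺) − E°(H⁺/H₂).
So E°(Au³⁺/Au⁺) = E°cell + E°(H⁺/H₂) = +1.399 + (+0.00) = +1.40 V.

+1.40 V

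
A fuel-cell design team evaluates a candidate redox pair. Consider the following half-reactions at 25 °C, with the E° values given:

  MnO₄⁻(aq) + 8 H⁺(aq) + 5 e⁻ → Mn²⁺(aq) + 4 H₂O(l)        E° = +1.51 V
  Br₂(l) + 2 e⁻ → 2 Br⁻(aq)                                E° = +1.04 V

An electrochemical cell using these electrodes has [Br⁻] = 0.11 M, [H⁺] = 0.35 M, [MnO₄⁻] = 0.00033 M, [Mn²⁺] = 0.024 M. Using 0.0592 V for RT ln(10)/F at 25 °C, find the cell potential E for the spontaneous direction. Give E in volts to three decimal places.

+0.348 V

MnO₄⁻/Mn²⁺ is the cathode (higher E°), Br₂/Br⁻ the anode: E°cell = +1.51 − (+1.04) = +0.47 V, n = 10.
Overall: 2 MnO₄⁻(aq) + 16 H⁺(aq) + 10 Br⁻(aq) → 2 Mn²⁺(aq) + 8 H₂O(l) + 5 Br₂(l)
Q = [Mn²⁺]^2 / ([MnO₄⁻]^2·[H⁺]^16·[Br⁻]^10); log Q = 20.604.
E = E° − (0.0592/n) log Q = +0.47 − (0.0592/10)(20.604) = +0.348 V.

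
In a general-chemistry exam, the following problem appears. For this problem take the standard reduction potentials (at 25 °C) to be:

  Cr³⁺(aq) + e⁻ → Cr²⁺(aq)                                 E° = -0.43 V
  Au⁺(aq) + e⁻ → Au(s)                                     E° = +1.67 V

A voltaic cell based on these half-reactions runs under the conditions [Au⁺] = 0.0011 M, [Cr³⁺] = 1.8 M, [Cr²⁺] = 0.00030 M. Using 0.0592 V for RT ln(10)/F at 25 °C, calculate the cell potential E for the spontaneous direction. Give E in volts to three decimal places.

Au⁺/Au is the cathode (higher E°), Cr³⁺/Cr²⁺ the anode: E°cell = +1.67 − (-0.43) = +2.10 V, n = 1.
Overall: Au⁺(aq) + Cr²⁺(aq) → Au(s) + Cr³⁺(aq)
Q = [Cr³⁺] / ([Au⁺]·[Cr²⁺]); log Q = 6.737.
E = E° − (0.0592/n) log Q = +2.10 − (0.0592/1)(6.737) = +1.701 V.

+1.701 V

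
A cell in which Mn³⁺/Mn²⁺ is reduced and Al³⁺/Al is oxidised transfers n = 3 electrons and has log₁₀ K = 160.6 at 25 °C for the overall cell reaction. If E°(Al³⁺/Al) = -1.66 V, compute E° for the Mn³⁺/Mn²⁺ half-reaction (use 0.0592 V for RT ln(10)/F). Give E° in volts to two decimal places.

+1.51 V

E°cell = (0.0592/n)·log K = (0.0592/3)(160.6) = +3.169 V.
Since Mn³⁺/Mn²⁺ is the cathode and Al³⁺/Al the anode, E°cell = E°(Mn³⁺/Mn²⁺) − E°(Al³⁺/Al).
So E°(Mn³⁺/Mn²⁺) = E°cell + E°(Al³⁺/Al) = +3.169 + (-1.66) = +1.51 V.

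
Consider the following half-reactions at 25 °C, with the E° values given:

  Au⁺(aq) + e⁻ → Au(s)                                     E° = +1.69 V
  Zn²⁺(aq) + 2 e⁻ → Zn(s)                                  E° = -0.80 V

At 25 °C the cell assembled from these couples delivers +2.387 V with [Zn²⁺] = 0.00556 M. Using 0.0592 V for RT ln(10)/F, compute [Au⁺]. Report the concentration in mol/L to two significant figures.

Au⁺/Au is the cathode, Zn²⁺/Zn the anode: E°cell = +2.49 V, n = 2.
Overall reaction: 2 Au⁺(aq) + Zn(s) → 2 Au(s) + Zn²⁺(aq); Q = [Zn²⁺]^1/[Au⁺]^2.
From E = E° − (0.0592/n) log Q: log Q = (E° − E)·n/0.0592 = (+2.49 − (+2.387))·2/0.0592 = 3.4797.
So 2·log[Au⁺] = 1·log(0.00556) − log Q = -2.2549 − (3.4797) = -5.7346; log[Au⁺] = -5.7346 / 2 = -2.8673; [Au⁺] = 10^(-2.8673) ≈ 0.0014 M.

0.0014 M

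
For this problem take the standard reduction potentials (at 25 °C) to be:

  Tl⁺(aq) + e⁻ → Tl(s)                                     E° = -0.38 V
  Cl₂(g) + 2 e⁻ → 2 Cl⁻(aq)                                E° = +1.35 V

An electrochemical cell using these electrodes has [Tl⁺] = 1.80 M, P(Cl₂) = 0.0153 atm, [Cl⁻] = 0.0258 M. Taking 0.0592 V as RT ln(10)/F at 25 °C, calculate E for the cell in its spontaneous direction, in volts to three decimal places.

+1.755 V

Cl₂/Cl⁻ is the cathode (higher E°), Tl⁺/Tl the anode: E°cell = +1.35 − (-0.38) = +1.73 V, n = 2.
Overall: Cl₂(g) + 2 Tl(s) → 2 Cl⁻(aq) + 2 Tl⁺(aq)
Q = [Cl⁻]^2·[Tl⁺]^2 / (P(Cl₂)); log Q = -0.851.
E = E° − (0.0592/n) log Q = +1.73 − (0.0592/2)(-0.851) = +1.755 V.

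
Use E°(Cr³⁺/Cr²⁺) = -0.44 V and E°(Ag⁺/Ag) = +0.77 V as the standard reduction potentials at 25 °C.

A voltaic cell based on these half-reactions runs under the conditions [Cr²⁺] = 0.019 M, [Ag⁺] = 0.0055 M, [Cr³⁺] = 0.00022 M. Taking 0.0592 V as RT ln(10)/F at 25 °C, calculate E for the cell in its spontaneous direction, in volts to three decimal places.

+1.191 V

Ag⁺/Ag is the cathode (higher E°), Cr³⁺/Cr²⁺ the anode: E°cell = +0.77 − (-0.44) = +1.21 V, n = 1.
Overall: Ag⁺(aq) + Cr²⁺(aq) → Ag(s) + Cr³⁺(aq)
Q = [Cr³⁺] / ([Ag⁺]·[Cr²⁺]); log Q = 0.323.
E = E° − (0.0592/n) log Q = +1.21 − (0.0592/1)(0.323) = +1.191 V.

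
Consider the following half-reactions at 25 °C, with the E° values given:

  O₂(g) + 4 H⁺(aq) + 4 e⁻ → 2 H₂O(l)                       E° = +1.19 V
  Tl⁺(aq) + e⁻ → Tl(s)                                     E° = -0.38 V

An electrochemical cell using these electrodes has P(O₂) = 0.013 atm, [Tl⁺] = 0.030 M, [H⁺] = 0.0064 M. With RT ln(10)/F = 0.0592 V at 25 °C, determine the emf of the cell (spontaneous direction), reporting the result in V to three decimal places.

+1.502 V

O₂/H₂O is the cathode (higher E°), Tl⁺/Tl the anode: E°cell = +1.19 − (-0.38) = +1.57 V, n = 4.
Overall: O₂(g) + 4 H⁺(aq) + 4 Tl(s) → 2 H₂O(l) + 4 Tl⁺(aq)
Q = [Tl⁺]^4 / (P(O₂)·[H⁺]^4); log Q = 4.570.
E = E° − (0.0592/n) log Q = +1.57 − (0.0592/4)(4.570) = +1.502 V.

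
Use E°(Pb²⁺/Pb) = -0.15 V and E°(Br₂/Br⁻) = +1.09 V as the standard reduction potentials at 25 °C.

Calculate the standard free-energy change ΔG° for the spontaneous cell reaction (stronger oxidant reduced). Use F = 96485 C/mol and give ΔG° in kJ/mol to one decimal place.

-239.3 kJ/mol

Br₂/Br⁻ (E° = +1.09 V) is the cathode; Pb²⁺/Pb (E° = -0.15 V) is the anode, so E°cell = +1.24 V.
Balancing electrons gives n = 2 (lcm of 2 and 2).
ΔG° = −nFE° = −(2)(96485)(+1.24) = -239,283 J = -239.3 kJ/mol.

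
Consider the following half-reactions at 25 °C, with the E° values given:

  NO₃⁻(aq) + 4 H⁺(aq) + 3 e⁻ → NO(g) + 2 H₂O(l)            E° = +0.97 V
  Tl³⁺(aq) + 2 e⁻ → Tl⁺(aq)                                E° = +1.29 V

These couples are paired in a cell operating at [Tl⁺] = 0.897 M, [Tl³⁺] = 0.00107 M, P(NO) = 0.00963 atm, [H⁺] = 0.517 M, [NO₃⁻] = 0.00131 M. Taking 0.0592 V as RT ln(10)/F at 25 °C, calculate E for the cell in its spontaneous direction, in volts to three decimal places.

+0.273 V

Tl³⁺/Tl⁺ is the cathode (higher E°), NO₃⁻/NO the anode: E°cell = +1.29 − (+0.97) = +0.32 V, n = 6.
Overall: 3 Tl³⁺(aq) + 2 NO(g) + 4 H₂O(l) → 3 Tl⁺(aq) + 2 NO₃⁻(aq) + 8 H⁺(aq)
Q = [Tl⁺]^3·[NO₃⁻]^2·[H⁺]^8 / ([Tl³⁺]^3·P(NO)^2); log Q = 4.745.
E = E° − (0.0592/n) log Q = +0.32 − (0.0592/6)(4.745) = +0.273 V.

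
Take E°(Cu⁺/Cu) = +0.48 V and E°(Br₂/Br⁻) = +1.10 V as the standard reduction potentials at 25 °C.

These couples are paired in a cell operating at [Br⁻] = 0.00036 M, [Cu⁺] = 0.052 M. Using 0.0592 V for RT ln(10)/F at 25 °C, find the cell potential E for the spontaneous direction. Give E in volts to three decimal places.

Br₂/Br⁻ is the cathode (higher E°), Cu⁺/Cu the anode: E°cell = +1.10 − (+0.48) = +0.62 V, n = 2.
Overall: Br₂(l) + 2 Cu(s) → 2 Br⁻(aq) + 2 Cu⁺(aq)
Q = [Br⁻]^2·[Cu⁺]^2; log Q = -9.455.
E = E° − (0.0592/n) log Q = +0.62 − (0.0592/2)(-9.455) = +0.900 V.

+0.900 V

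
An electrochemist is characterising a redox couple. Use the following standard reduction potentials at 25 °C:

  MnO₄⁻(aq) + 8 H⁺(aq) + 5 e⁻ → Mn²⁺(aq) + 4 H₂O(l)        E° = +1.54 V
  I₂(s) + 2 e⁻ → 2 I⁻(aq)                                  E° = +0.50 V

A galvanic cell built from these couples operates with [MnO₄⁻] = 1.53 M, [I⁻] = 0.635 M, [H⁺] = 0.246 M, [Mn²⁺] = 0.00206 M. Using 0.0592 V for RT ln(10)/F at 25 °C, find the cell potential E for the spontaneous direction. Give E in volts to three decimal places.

+1.005 V

MnO₄⁻/Mn²⁺ is the cathode (higher E°), I₂/I⁻ the anode: E°cell = +1.54 − (+0.50) = +1.04 V, n = 10.
Overall: 2 MnO₄⁻(aq) + 16 H⁺(aq) + 10 I⁻(aq) → 2 Mn²⁺(aq) + 8 H₂O(l) + 5 I₂(s)
Q = [Mn²⁺]^2 / ([MnO₄⁻]^2·[H⁺]^16·[I⁻]^10); log Q = 5.976.
E = E° − (0.0592/n) log Q = +1.04 − (0.0592/10)(5.976) = +1.005 V.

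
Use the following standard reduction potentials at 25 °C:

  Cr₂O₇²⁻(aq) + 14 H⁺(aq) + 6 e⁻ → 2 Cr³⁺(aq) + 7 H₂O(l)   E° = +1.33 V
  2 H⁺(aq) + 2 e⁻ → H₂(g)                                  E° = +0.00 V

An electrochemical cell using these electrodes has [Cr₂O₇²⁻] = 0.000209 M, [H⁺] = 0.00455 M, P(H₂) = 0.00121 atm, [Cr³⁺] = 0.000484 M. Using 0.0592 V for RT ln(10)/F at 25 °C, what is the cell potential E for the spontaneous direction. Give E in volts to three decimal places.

Cr₂O₇²⁻/Cr³⁺ is the cathode (higher E°), H⁺/H₂ the anode: E°cell = +1.33 − (+0.00) = +1.33 V, n = 6.
Overall: Cr₂O₇²⁻(aq) + 8 H⁺(aq) + 3 H₂(g) → 2 Cr³⁺(aq) + 7 H₂O(l)
Q = [Cr³⁺]^2 / ([Cr₂O₇²⁻]·[H⁺]^8·P(H₂)^3); log Q = 24.537.
E = E° − (0.0592/n) log Q = +1.33 − (0.0592/6)(24.537) = +1.088 V.

+1.088 V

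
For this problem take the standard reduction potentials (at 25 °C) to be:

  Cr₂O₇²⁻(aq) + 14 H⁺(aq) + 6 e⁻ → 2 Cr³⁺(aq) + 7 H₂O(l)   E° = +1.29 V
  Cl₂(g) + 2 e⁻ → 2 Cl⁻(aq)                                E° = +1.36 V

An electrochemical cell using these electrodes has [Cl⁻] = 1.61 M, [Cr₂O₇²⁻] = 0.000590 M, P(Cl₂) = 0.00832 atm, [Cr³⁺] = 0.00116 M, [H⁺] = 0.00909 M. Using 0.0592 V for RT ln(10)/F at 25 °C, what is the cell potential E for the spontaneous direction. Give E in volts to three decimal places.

+0.252 V

Cl₂/Cl⁻ is the cathode (higher E°), Cr₂O₇²⁻/Cr³⁺ the anode: E°cell = +1.36 − (+1.29) = +0.07 V, n = 6.
Overall: 3 Cl₂(g) + 2 Cr³⁺(aq) + 7 H₂O(l) → 6 Cl⁻(aq) + Cr₂O₇²⁻(aq) + 14 H⁺(aq)
Q = [Cl⁻]^6·[Cr₂O₇²⁻]·[H⁺]^14 / (P(Cl₂)^3·[Cr³⁺]^2); log Q = -18.458.
E = E° − (0.0592/n) log Q = +0.07 − (0.0592/6)(-18.458) = +0.252 V.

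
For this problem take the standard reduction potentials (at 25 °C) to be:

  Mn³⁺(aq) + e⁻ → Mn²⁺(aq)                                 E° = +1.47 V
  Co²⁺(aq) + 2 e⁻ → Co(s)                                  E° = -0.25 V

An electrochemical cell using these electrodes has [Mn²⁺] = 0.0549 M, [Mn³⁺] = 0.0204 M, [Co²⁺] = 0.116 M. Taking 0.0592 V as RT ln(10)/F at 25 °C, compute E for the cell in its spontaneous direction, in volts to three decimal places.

+1.722 V

Mn³⁺/Mn²⁺ is the cathode (higher E°), Co²⁺/Co the anode: E°cell = +1.47 − (-0.25) = +1.72 V, n = 2.
Overall: 2 Mn³⁺(aq) + Co(s) → 2 Mn²⁺(aq) + Co²⁺(aq)
Q = [Mn²⁺]^2·[Co²⁺] / ([Mn³⁺]^2); log Q = -0.076.
E = E° − (0.0592/n) log Q = +1.72 − (0.0592/2)(-0.076) = +1.722 V.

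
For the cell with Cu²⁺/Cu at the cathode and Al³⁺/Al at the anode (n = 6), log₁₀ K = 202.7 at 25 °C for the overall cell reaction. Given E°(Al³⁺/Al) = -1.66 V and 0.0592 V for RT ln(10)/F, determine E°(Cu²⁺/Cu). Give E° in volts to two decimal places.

+0.34 V

E°cell = (0.0592/n)·log K = (0.0592/6)(202.7) = +2.000 V.
Since Cu²⁺/Cu is the cathode and Al³⁺/Al the anode, E°cell = E°(Cu²⁺/Cu) − E°(Al³⁺/Al).
So E°(Cu²⁺/Cu) = E°cell + E°(Al³⁺/Al) = +2.000 + (-1.66) = +0.34 V.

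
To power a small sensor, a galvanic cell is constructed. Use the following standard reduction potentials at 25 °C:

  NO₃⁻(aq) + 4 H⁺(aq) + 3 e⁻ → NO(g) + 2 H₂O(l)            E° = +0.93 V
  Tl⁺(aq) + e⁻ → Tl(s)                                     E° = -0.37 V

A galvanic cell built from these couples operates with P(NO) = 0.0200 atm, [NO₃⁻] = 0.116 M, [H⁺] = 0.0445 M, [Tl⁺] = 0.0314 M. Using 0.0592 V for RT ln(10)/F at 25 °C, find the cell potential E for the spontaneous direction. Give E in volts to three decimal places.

NO₃⁻/NO is the cathode (higher E°), Tl⁺/Tl the anode: E°cell = +0.93 − (-0.37) = +1.30 V, n = 3.
Overall: NO₃⁻(aq) + 4 H⁺(aq) + 3 Tl(s) → NO(g) + 2 H₂O(l) + 3 Tl⁺(aq)
Q = P(NO)·[Tl⁺]^3 / ([NO₃⁻]·[H⁺]^4); log Q = 0.134.
E = E° − (0.0592/n) log Q = +1.30 − (0.0592/3)(0.134) = +1.297 V.

+1.297 V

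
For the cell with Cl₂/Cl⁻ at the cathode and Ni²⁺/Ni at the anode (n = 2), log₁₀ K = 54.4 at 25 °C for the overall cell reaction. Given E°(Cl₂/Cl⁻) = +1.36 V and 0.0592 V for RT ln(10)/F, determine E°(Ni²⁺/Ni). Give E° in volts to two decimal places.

E°cell = (0.0592/n)·log K = (0.0592/2)(54.4) = +1.610 V.
Since Cl₂/Cl⁻ is the cathode and Ni²⁺/Ni the anode, E°cell = E°(Cl₂/Cl⁻) − E°(Ni²⁺/Ni).
So E°(Ni²⁺/Ni) = E°(Cl₂/Cl⁻) − E°cell = (+1.36) − (+1.610) = -0.25 V.

-0.25 V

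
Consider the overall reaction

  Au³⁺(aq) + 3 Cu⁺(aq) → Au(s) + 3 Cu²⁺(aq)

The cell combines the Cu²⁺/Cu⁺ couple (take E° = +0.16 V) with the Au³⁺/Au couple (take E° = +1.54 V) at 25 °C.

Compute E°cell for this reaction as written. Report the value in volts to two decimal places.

+1.38 V

The Au³⁺/Au couple has the higher reduction potential, so it is the cathode; Cu²⁺/Cu⁺ is oxidised at the anode.
E°cell = E°(cathode) − E°(anode) = (+1.54) − (+0.16) = +1.38 V.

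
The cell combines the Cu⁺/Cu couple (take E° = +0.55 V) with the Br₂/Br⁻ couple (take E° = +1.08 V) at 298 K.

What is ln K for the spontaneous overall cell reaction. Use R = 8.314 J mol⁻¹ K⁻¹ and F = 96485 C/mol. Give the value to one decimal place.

Cathode: Br₂/Br⁻; anode: Cu⁺/Cu. E°cell = (+1.08) − (+0.55) = +0.53 V, with n = 2.
ΔG° = −nFE° = −RT ln K, so ln K = nFE°/(RT) = (2)(96485)(+0.53) / ((8.314)(298)) = 41.280.

41.3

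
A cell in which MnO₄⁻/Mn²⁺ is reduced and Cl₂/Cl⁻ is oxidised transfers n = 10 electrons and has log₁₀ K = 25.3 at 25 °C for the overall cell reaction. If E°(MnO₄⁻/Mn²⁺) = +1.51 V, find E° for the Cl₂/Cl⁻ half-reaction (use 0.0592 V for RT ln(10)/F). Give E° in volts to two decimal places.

E°cell = (0.0592/n)·log K = (0.0592/10)(25.3) = +0.150 V.
Since MnO₄⁻/Mn²⁺ is the cathode and Cl₂/Cl⁻ the anode, E°cell = E°(MnO₄⁻/Mn²⁺) − E°(Cl₂/Cl⁻).
So E°(Cl₂/Cl⁻) = E°(MnO₄⁻/Mn²⁺) − E°cell = (+1.51) − (+0.150) = +1.36 V.

+1.36 V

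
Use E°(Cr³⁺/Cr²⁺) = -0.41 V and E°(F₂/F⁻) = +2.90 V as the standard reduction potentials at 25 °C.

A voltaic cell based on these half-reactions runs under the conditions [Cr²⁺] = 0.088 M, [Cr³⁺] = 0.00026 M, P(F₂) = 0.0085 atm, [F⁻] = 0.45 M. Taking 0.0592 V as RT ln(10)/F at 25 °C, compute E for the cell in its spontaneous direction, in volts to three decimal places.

F₂/F⁻ is the cathode (higher E°), Cr³⁺/Cr²⁺ the anode: E°cell = +2.90 − (-0.41) = +3.31 V, n = 2.
Overall: F₂(g) + 2 Cr²⁺(aq) → 2 F⁻(aq) + 2 Cr³⁺(aq)
Q = [F⁻]^2·[Cr³⁺]^2 / (P(F₂)·[Cr²⁺]^2); log Q = -3.682.
E = E° − (0.0592/n) log Q = +3.31 − (0.0592/2)(-3.682) = +3.419 V.

+3.419 V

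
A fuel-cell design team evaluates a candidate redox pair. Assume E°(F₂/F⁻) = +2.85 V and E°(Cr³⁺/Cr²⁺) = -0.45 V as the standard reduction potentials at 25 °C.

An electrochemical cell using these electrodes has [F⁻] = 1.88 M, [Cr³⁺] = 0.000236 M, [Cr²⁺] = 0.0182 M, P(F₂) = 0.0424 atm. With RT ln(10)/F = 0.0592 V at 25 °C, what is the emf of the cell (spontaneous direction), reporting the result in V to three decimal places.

+3.355 V

F₂/F⁻ is the cathode (higher E°), Cr³⁺/Cr²⁺ the anode: E°cell = +2.85 − (-0.45) = +3.30 V, n = 2.
Overall: F₂(g) + 2 Cr²⁺(aq) → 2 F⁻(aq) + 2 Cr³⁺(aq)
Q = [F⁻]^2·[Cr³⁺]^2 / (P(F₂)·[Cr²⁺]^2); log Q = -1.853.
E = E° − (0.0592/n) log Q = +3.30 − (0.0592/2)(-1.853) = +3.355 V.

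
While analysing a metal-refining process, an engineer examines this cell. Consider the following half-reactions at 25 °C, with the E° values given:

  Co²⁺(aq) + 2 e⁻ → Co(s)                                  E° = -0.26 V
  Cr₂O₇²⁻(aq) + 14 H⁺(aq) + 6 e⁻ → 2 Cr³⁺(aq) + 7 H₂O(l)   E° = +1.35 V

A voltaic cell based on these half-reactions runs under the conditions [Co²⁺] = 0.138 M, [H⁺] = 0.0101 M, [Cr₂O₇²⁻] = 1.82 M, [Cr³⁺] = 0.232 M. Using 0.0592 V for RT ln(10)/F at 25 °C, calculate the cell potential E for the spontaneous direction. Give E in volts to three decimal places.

Cr₂O₇²⁻/Cr³⁺ is the cathode (higher E°), Co²⁺/Co the anode: E°cell = +1.35 − (-0.26) = +1.61 V, n = 6.
Overall: Cr₂O₇²⁻(aq) + 14 H⁺(aq) + 3 Co(s) → 2 Cr³⁺(aq) + 7 H₂O(l) + 3 Co²⁺(aq)
Q = [Cr³⁺]^2·[Co²⁺]^3 / ([Cr₂O₇²⁻]·[H⁺]^14); log Q = 23.830.
E = E° − (0.0592/n) log Q = +1.61 − (0.0592/6)(23.830) = +1.375 V.

+1.375 V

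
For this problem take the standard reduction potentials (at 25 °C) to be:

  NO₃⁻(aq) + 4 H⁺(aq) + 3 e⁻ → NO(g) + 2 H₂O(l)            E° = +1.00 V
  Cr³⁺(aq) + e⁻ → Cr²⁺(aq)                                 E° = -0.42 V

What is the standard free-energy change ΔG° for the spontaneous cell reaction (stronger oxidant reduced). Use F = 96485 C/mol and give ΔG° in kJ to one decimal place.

NO₃⁻/NO (E° = +1.00 V) is the cathode; Cr³⁺/Cr²⁺ (E° = -0.42 V) is the anode, so E°cell = +1.42 V.
Balancing electrons gives n = 3 (lcm of 3 and 1).
ΔG° = −nFE° = −(3)(96485)(+1.42) = -411,026 J = -411.0 kJ.

-411.0 kJ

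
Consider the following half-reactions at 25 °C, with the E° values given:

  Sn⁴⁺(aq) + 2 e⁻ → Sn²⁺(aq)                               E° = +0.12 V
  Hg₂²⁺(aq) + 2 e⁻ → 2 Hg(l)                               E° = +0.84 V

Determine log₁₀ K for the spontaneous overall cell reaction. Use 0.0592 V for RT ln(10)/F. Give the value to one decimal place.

Cathode: Hg₂²⁺/Hg; anode: Sn⁴⁺/Sn²⁺. E°cell = +0.72 V, n = 2.
log K = nE°cell / 0.0592 = (2)(+0.72) / 0.0592 = 24.3.

24.3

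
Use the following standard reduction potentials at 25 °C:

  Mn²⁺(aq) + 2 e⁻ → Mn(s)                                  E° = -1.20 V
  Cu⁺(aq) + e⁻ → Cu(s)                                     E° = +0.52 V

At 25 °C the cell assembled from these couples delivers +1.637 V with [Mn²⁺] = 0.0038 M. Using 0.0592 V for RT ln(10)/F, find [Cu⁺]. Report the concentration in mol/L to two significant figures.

Cu⁺/Cu is the cathode, Mn²⁺/Mn the anode: E°cell = +1.72 V, n = 2.
Overall reaction: 2 Cu⁺(aq) + Mn(s) → 2 Cu(s) + Mn²⁺(aq); Q = [Mn²⁺]^1/[Cu⁺]^2.
From E = E° − (0.0592/n) log Q: log Q = (E° − E)·n/0.0592 = (+1.72 − (+1.637))·2/0.0592 = 2.8041.
So 2·log[Cu⁺] = 1·log(0.0038) − log Q = -2.4202 − (2.8041) = -5.2243; log[Cu⁺] = -5.2243 / 2 = -2.6122; [Cu⁺] = 10^(-2.6122) ≈ 0.0024 M.

0.0024 M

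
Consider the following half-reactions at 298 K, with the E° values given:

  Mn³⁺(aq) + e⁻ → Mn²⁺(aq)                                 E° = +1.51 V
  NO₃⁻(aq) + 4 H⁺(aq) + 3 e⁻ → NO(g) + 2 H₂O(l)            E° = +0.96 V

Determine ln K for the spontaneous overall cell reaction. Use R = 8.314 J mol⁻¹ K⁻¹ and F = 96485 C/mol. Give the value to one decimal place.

Cathode: Mn³⁺/Mn²⁺; anode: NO₃⁻/NO. E°cell = (+1.51) − (+0.96) = +0.55 V, with n = 3.
ΔG° = −nFE° = −RT ln K, so ln K = nFE°/(RT) = (3)(96485)(+0.55) / ((8.314)(298)) = 64.257.

64.3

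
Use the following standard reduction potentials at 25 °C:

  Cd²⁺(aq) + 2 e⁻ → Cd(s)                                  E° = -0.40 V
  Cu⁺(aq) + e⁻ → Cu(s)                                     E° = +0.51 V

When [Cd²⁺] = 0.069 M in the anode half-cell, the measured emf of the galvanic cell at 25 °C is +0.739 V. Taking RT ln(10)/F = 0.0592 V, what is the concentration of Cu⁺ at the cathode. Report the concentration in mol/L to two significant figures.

Cu⁺/Cu is the cathode, Cd²⁺/Cd the anode: E°cell = +0.91 V, n = 2.
Overall reaction: 2 Cu⁺(aq) + Cd(s) → 2 Cu(s) + Cd²⁺(aq); Q = [Cd²⁺]^1/[Cu⁺]^2.
From E = E° − (0.0592/n) log Q: log Q = (E° − E)·n/0.0592 = (+0.91 − (+0.739))·2/0.0592 = 5.7770.
So 2·log[Cu⁺] = 1·log(0.069) − log Q = -1.1612 − (5.7770) = -6.9382; log[Cu⁺] = -6.9382 / 2 = -3.4691; [Cu⁺] = 10^(-3.4691) ≈ 0.00034 M.

0.00034 M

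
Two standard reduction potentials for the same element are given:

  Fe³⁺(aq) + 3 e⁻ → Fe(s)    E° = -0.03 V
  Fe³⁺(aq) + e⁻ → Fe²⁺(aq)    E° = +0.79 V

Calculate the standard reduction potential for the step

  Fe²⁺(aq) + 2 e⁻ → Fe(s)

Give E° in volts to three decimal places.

Sequential free energies add, so n₃E°₃ = n₁E°₁ + n₂E°₂.
With n₃ = 3, and the known step contributing 1×(+0.79) V, the unknown satisfies 2·E° = 3×(-0.03) − 1×(+0.79) = -0.880.
E° = -0.880 / 2 = -0.440 V.

-0.440 V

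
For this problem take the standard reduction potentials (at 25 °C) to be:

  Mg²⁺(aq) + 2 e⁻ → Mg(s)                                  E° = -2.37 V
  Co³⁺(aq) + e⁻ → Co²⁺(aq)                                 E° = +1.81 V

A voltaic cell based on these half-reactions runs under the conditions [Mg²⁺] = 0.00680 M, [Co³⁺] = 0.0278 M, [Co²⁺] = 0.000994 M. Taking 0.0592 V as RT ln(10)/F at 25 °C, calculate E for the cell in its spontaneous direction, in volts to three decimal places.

Co³⁺/Co²⁺ is the cathode (higher E°), Mg²⁺/Mg the anode: E°cell = +1.81 − (-2.37) = +4.18 V, n = 2.
Overall: 2 Co³⁺(aq) + Mg(s) → 2 Co²⁺(aq) + Mg²⁺(aq)
Q = [Co²⁺]^2·[Mg²⁺] / ([Co³⁺]^2); log Q = -5.061.
E = E° − (0.0592/n) log Q = +4.18 − (0.0592/2)(-5.061) = +4.330 V.

+4.330 V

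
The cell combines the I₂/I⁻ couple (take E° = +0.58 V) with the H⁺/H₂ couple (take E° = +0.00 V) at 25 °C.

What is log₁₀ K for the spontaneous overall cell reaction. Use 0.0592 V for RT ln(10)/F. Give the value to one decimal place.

19.6

Cathode: I₂/I⁻; anode: H⁺/H₂. E°cell = +0.58 V, n = 2.
log K = nE°cell / 0.0592 = (2)(+0.58) / 0.0592 = 19.6.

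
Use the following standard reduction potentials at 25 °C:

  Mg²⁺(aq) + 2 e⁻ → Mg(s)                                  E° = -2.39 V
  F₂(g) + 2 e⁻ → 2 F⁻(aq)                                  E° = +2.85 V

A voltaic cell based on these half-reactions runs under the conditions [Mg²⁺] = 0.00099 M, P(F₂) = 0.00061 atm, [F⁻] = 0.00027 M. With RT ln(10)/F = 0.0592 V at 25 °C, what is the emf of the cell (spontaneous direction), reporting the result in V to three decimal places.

F₂/F⁻ is the cathode (higher E°), Mg²⁺/Mg the anode: E°cell = +2.85 − (-2.39) = +5.24 V, n = 2.
Overall: F₂(g) + Mg(s) → 2 F⁻(aq) + Mg²⁺(aq)
Q = [F⁻]^2·[Mg²⁺] / (P(F₂)); log Q = -6.927.
E = E° − (0.0592/n) log Q = +5.24 − (0.0592/2)(-6.927) = +5.445 V.

+5.445 V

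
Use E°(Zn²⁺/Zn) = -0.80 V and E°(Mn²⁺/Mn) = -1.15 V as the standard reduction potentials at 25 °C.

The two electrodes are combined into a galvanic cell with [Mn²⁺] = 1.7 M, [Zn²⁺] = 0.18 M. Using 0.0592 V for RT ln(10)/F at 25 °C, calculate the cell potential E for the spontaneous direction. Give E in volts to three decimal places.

Zn²⁺/Zn is the cathode (higher E°), Mn²⁺/Mn the anode: E°cell = -0.80 − (-1.15) = +0.35 V, n = 2.
Overall: Zn²⁺(aq) + Mn(s) → Zn(s) + Mn²⁺(aq)
Q = [Mn²⁺] / ([Zn²⁺]); log Q = 0.975.
E = E° − (0.0592/n) log Q = +0.35 − (0.0592/2)(0.975) = +0.321 V.

+0.321 V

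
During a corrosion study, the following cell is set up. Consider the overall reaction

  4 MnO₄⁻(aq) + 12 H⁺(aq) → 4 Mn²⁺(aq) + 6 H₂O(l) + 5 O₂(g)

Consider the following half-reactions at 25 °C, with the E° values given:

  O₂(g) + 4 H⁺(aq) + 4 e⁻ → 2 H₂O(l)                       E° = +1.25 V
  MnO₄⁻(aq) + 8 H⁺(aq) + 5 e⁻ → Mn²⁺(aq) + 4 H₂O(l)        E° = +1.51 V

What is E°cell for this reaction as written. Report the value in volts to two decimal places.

+0.26 V

The MnO₄⁻/Mn²⁺ couple has the higher reduction potential, so it is the cathode; O₂/H₂O is oxidised at the anode.
E°cell = E°(cathode) − E°(anode) = (+1.51) − (+1.25) = +0.26 V.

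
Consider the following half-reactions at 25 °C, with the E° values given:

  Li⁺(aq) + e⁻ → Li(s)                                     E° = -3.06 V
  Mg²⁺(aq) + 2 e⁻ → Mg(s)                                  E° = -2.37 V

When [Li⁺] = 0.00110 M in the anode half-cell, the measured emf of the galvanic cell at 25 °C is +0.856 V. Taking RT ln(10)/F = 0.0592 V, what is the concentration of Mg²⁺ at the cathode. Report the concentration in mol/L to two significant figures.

Mg²⁺/Mg is the cathode, Li⁺/Li the anode: E°cell = +0.69 V, n = 2.
Overall reaction: Mg²⁺(aq) + 2 Li(s) → Mg(s) + 2 Li⁺(aq); Q = [Li⁺]^2/[Mg²⁺]^1.
From E = E° − (0.0592/n) log Q: log Q = (E° − E)·n/0.0592 = (+0.69 − (+0.856))·2/0.0592 = -5.6081.
So 1·log[Mg²⁺] = 2·log(0.0011) − log Q = -5.9172 − (-5.6081) = -0.3091; [Mg²⁺] = 10^(-0.3091) ≈ 0.49 M.

0.49 M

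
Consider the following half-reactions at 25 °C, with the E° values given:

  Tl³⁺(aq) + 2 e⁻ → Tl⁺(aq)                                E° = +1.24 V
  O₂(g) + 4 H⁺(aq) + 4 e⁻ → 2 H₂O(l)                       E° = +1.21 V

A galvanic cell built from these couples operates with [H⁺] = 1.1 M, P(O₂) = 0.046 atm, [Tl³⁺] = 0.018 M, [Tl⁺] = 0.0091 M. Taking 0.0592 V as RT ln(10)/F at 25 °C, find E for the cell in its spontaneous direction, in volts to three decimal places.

Tl³⁺/Tl⁺ is the cathode (higher E°), O₂/H₂O the anode: E°cell = +1.24 − (+1.21) = +0.03 V, n = 4.
Overall: 2 Tl³⁺(aq) + 2 H₂O(l) → 2 Tl⁺(aq) + O₂(g) + 4 H⁺(aq)
Q = [Tl⁺]^2·P(O₂)·[H⁺]^4 / ([Tl³⁺]^2); log Q = -1.764.
E = E° − (0.0592/n) log Q = +0.03 − (0.0592/4)(-1.764) = +0.056 V.

+0.056 V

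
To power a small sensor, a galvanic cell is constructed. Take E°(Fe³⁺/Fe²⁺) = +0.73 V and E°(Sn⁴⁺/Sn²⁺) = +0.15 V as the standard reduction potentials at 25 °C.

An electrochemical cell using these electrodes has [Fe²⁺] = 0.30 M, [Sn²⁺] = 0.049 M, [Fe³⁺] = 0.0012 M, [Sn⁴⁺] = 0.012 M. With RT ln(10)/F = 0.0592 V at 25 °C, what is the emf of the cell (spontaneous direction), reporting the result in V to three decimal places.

Fe³⁺/Fe²⁺ is the cathode (higher E°), Sn⁴⁺/Sn²⁺ the anode: E°cell = +0.73 − (+0.15) = +0.58 V, n = 2.
Overall: 2 Fe³⁺(aq) + Sn²⁺(aq) → 2 Fe²⁺(aq) + Sn⁴⁺(aq)
Q = [Fe²⁺]^2·[Sn⁴⁺] / ([Fe³⁺]^2·[Sn²⁺]); log Q = 4.185.
E = E° − (0.0592/n) log Q = +0.58 − (0.0592/2)(4.185) = +0.456 V.

+0.456 V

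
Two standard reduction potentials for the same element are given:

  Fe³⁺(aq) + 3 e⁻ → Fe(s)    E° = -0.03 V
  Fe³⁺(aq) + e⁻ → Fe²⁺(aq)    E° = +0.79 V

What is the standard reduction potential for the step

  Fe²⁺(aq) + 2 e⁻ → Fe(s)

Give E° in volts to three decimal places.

-0.440 V

Sequential free energies add, so n₃E°₃ = n₁E°₁ + n₂E°₂.
With n₃ = 3, and the known step contributing 1×(+0.79) V, the unknown satisfies 2·E° = 3×(-0.03) − 1×(+0.79) = -0.880.
E° = -0.880 / 2 = -0.440 V.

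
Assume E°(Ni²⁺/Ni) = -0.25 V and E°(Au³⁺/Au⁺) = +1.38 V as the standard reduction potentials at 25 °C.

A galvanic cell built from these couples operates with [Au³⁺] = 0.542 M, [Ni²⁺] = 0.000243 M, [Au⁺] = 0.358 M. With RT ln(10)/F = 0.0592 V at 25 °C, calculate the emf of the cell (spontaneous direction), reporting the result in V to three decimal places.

+1.742 V

Au³⁺/Au⁺ is the cathode (higher E°), Ni²⁺/Ni the anode: E°cell = +1.38 − (-0.25) = +1.63 V, n = 2.
Overall: Au³⁺(aq) + Ni(s) → Au⁺(aq) + Ni²⁺(aq)
Q = [Au⁺]·[Ni²⁺] / ([Au³⁺]); log Q = -3.795.
E = E° − (0.0592/n) log Q = +1.63 − (0.0592/2)(-3.795) = +1.742 V.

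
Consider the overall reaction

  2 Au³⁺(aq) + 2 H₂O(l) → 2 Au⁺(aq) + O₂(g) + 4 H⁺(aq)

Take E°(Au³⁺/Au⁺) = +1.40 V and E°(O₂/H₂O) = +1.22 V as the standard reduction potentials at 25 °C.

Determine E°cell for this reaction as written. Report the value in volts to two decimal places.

The Au³⁺/Au⁺ couple has the higher reduction potential, so it is the cathode; O₂/H₂O is oxidised at the anode.
E°cell = E°(cathode) − E°(anode) = (+1.40) − (+1.22) = +0.18 V.

+0.18 V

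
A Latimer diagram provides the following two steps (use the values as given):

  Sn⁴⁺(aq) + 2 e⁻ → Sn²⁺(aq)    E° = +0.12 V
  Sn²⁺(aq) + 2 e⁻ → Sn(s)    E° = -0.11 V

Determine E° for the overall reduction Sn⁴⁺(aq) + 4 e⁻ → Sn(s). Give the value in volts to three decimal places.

+0.005 V

Standard free energies of sequential steps add: ΔG°₃ = ΔG°₁ + ΔG°₂, so n₃E°₃ = n₁E°₁ + n₂E°₂.
E°₃ = (2×+0.12 + 2×-0.11) / 4 = (+0.020) / 4 = +0.005 V.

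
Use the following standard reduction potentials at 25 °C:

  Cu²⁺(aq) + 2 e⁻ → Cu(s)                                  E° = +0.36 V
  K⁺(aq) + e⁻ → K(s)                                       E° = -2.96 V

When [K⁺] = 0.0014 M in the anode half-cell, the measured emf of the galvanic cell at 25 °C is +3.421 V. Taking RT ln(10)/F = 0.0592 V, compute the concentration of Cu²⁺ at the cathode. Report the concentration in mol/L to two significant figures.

Cu²⁺/Cu is the cathode, K⁺/K the anode: E°cell = +3.32 V, n = 2.
Overall reaction: Cu²⁺(aq) + 2 K(s) → Cu(s) + 2 K⁺(aq); Q = [K⁺]^2/[Cu²⁺]^1.
From E = E° − (0.0592/n) log Q: log Q = (E° − E)·n/0.0592 = (+3.32 − (+3.421))·2/0.0592 = -3.4122.
So 1·log[Cu²⁺] = 2·log(0.0014) − log Q = -5.7077 − (-3.4122) = -2.2955; [Cu²⁺] = 10^(-2.2955) ≈ 0.0051 M.

0.0051 M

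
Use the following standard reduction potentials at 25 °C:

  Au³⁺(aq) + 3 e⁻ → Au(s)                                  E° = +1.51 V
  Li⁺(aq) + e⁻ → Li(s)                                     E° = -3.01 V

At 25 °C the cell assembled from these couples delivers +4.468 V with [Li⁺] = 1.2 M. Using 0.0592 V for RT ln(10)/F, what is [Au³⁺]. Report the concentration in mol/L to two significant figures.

Au³⁺/Au is the cathode, Li⁺/Li the anode: E°cell = +4.52 V, n = 3.
Overall reaction: Au³⁺(aq) + 3 Li(s) → Au(s) + 3 Li⁺(aq); Q = [Li⁺]^3/[Au³⁺]^1.
From E = E° − (0.0592/n) log Q: log Q = (E° − E)·n/0.0592 = (+4.52 − (+4.468))·3/0.0592 = 2.6351.
So 1·log[Au³⁺] = 3·log(1.2) − log Q = 0.2375 − (2.6351) = -2.3976; [Au³⁺] = 10^(-2.3976) ≈ 0.0040 M.

0.0040 M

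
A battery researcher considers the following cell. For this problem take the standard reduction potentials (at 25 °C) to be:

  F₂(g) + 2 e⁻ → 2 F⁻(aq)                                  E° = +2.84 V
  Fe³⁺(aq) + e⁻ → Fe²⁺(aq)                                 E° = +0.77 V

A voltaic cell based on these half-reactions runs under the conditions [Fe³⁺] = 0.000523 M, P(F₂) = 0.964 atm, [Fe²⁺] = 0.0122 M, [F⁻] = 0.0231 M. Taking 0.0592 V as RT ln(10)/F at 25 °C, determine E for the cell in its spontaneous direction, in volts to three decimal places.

F₂/F⁻ is the cathode (higher E°), Fe³⁺/Fe²⁺ the anode: E°cell = +2.84 − (+0.77) = +2.07 V, n = 2.
Overall: F₂(g) + 2 Fe²⁺(aq) → 2 F⁻(aq) + 2 Fe³⁺(aq)
Q = [F⁻]^2·[Fe³⁺]^2 / (P(F₂)·[Fe²⁺]^2); log Q = -5.993.
E = E° − (0.0592/n) log Q = +2.07 − (0.0592/2)(-5.993) = +2.247 V.

+2.247 V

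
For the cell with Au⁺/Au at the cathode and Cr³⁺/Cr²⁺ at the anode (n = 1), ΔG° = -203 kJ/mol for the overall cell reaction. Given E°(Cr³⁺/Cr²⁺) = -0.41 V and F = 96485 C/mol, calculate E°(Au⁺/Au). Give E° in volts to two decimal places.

+1.69 V

E°cell = −ΔG°/(nF) = −(-203×10³)/((1)(96485)) = +2.104 V.
Since Au⁺/Au is the cathode and Cr³⁺/Cr²⁺ the anode, E°cell = E°(Au⁺/Au) − E°(Cr³⁺/Cr²⁺).
So E°(Au⁺/Au) = E°cell + E°(Cr³⁺/Cr²⁺) = +2.104 + (-0.41) = +1.69 V.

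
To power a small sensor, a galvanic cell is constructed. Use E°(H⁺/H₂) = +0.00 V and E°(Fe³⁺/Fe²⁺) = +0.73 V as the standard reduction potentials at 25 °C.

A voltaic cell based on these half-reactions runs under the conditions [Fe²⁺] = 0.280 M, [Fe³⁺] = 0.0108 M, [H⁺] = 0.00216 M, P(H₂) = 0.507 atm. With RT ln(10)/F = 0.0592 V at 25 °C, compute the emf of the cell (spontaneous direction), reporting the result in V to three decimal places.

+0.795 V

Fe³⁺/Fe²⁺ is the cathode (higher E°), H⁺/H₂ the anode: E°cell = +0.73 − (+0.00) = +0.73 V, n = 2.
Overall: 2 Fe³⁺(aq) + H₂(g) → 2 Fe²⁺(aq) + 2 H⁺(aq)
Q = [Fe²⁺]^2·[H⁺]^2 / ([Fe³⁺]^2·P(H₂)); log Q = -2.209.
E = E° − (0.0592/n) log Q = +0.73 − (0.0592/2)(-2.209) = +0.795 V.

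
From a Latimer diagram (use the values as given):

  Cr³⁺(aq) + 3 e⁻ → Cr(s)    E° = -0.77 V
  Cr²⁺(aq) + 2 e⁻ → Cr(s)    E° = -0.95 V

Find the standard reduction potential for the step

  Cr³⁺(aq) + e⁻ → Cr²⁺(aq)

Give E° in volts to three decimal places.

-0.410 V

Sequential free energies add, so n₃E°₃ = n₁E°₁ + n₂E°₂.
With n₃ = 3, and the known step contributing 2×(-0.95) V, the unknown satisfies 1·E° = 3×(-0.77) − 2×(-0.95) = -0.410.
E° = -0.410 / 1 = -0.410 V.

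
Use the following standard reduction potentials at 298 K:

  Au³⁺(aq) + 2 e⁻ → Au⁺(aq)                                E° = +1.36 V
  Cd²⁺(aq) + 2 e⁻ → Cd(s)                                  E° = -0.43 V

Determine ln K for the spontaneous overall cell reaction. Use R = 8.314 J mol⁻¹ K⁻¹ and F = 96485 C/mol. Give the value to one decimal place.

Cathode: Au³⁺/Au⁺; anode: Cd²⁺/Cd. E°cell = (+1.36) − (-0.43) = +1.79 V, with n = 2.
ΔG° = −nFE° = −RT ln K, so ln K = nFE°/(RT) = (2)(96485)(+1.79) / ((8.314)(298)) = 139.417.

139.4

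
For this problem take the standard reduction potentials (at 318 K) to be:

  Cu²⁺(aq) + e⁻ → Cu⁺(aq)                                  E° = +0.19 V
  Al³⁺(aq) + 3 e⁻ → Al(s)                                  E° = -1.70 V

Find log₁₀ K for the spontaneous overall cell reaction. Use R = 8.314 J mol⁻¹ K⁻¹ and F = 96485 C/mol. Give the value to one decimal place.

89.9

Cathode: Cu²⁺/Cu⁺; anode: Al³⁺/Al. E°cell = (+0.19) − (-1.70) = +1.89 V, with n = 3.
ΔG° = −nFE° = −RT ln K, so ln K = nFE°/(RT) = (3)(96485)(+1.89) / ((8.314)(318)) = 206.922.
log₁₀ K = 206.922 / ln 10 = 89.9.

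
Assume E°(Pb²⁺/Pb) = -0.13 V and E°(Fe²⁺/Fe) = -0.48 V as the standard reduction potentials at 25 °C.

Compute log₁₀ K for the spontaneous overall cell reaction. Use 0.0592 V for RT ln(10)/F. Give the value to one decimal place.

Cathode: Pb²⁺/Pb; anode: Fe²⁺/Fe. E°cell = +0.35 V, n = 2.
log K = nE°cell / 0.0592 = (2)(+0.35) / 0.0592 = 11.8.

11.8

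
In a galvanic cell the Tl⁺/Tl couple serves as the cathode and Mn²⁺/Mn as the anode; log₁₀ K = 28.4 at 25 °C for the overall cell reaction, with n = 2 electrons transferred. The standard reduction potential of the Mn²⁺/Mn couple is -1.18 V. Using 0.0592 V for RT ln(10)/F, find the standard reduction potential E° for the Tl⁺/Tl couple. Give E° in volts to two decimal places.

-0.34 V

E°cell = (0.0592/n)·log K = (0.0592/2)(28.4) = +0.841 V.
Since Tl⁺/Tl is the cathode and Mn²⁺/Mn the anode, E°cell = E°(Tl⁺/Tl) − E°(Mn²⁺/Mn).
So E°(Tl⁺/Tl) = E°cell + E°(Mn²⁺/Mn) = +0.841 + (-1.18) = -0.34 V.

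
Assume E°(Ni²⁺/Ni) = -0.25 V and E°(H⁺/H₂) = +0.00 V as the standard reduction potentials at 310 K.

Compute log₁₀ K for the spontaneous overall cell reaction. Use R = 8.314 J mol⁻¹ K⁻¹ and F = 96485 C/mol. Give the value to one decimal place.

8.1

Cathode: H⁺/H₂; anode: Ni²⁺/Ni. E°cell = (+0.00) − (-0.25) = +0.25 V, with n = 2.
ΔG° = −nFE° = −RT ln K, so ln K = nFE°/(RT) = (2)(96485)(+0.25) / ((8.314)(310)) = 18.718.
log₁₀ K = 18.718 / ln 10 = 8.1.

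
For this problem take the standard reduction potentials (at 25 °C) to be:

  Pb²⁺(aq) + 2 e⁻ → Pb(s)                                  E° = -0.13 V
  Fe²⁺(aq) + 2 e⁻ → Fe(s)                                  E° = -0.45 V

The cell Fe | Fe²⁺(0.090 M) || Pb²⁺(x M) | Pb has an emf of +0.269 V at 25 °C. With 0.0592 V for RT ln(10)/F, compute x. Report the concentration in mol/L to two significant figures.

0.0017 M

Pb²⁺/Pb is the cathode, Fe²⁺/Fe the anode: E°cell = +0.32 V, n = 2.
Overall reaction: Pb²⁺(aq) + Fe(s) → Pb(s) + Fe²⁺(aq); Q = [Fe²⁺]^1/[Pb²⁺]^1.
From E = E° − (0.0592/n) log Q: log Q = (E° − E)·n/0.0592 = (+0.32 − (+0.269))·2/0.0592 = 1.7230.
So 1·log[Pb²⁺] = 1·log(0.09) − log Q = -1.0458 − (1.7230) = -2.7688; [Pb²⁺] = 10^(-2.7688) ≈ 0.0017 M.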